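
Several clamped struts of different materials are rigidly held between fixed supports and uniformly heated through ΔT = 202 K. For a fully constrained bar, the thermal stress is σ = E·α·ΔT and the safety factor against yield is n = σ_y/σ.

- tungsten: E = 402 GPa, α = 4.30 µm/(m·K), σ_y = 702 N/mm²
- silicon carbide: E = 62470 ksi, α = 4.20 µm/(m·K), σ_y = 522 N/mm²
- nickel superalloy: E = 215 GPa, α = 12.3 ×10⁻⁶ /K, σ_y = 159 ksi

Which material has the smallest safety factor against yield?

silicon carbide

With everything in SI (GPa, ×10⁻⁶/K, MPa):
  tungsten: E = 402.0, α = 4.30, σ_y = 702.0 → σ = 349 MPa, n = 2.01
  silicon carbide: E = 430.7, α = 4.20, σ_y = 522.0 → σ = 365 MPa, n = 1.43
  nickel superalloy: E = 215.0, α = 12.3, σ_y = 1096 → σ = 534 MPa, n = 2.05
The minimum is silicon carbide at n = 1.43.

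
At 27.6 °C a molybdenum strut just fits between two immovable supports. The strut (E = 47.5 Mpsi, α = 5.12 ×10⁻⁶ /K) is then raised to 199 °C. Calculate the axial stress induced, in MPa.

287 MPa

E = 47.5 Mpsi = 327.5 GPa.
ΔT = 171.4 K. Constrained thermal stress σ = E·α·ΔT = 327.5×10³ MPa × 5.12×10⁻⁶ × 171.4 = 287 MPa (compressive).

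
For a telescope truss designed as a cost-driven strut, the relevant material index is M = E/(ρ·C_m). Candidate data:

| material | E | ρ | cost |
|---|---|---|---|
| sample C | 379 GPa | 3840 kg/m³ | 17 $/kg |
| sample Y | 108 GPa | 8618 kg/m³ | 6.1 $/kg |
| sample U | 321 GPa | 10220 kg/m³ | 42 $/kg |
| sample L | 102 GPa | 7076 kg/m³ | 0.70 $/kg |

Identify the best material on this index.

sample L

Evaluate M for each candidate:
  sample L: M = 20.6 MN·m per $
  sample C: M = 5.81 MN·m per $
  sample Y: M = 2.05 MN·m per $
  sample U: M = 0.748 MN·m per $
Highest index: sample L.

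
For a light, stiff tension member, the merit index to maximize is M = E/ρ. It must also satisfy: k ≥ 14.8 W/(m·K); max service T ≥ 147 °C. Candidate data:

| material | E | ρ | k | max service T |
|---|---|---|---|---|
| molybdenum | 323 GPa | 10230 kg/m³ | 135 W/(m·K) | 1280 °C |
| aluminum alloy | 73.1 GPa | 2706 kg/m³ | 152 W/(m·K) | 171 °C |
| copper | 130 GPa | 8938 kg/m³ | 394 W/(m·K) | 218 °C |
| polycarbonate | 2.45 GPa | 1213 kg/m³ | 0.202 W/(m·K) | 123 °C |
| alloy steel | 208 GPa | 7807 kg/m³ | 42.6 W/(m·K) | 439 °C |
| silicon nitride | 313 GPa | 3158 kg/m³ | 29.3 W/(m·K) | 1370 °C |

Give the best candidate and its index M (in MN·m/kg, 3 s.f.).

Screen on constraints: k ≥ 14.8 W/(m·K); max service T ≥ 147 °C. Survivors: molybdenum, aluminum alloy, copper, alloy steel, silicon nitride.
Computing M directly (units already consistent):
  silicon nitride: M = 99.1 MN·m/kg
  molybdenum: M = 31.6 MN·m/kg
  aluminum alloy: M = 27.0 MN·m/kg
  alloy steel: M = 26.6 MN·m/kg
  copper: M = 14.5 MN·m/kg
Highest index: silicon nitride.

silicon nitride, M = 99.1 MN·m/kg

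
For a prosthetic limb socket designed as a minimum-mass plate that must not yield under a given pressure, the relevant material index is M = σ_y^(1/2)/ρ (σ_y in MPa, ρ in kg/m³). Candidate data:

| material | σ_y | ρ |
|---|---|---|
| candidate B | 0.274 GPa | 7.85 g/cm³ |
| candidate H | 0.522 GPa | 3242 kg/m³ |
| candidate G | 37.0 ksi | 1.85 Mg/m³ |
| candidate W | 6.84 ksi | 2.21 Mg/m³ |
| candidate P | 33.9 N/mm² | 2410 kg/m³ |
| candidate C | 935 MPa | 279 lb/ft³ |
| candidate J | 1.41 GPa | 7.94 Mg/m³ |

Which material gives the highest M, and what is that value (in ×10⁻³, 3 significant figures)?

Putting every candidate on a common basis:
  candidate B: σ_y = 274.0 MPa, ρ = 7850 kg/m³
  candidate H: σ_y = 522.0 MPa, ρ = 3242 kg/m³
  candidate G: σ_y = 255.1 MPa, ρ = 1850 kg/m³
  candidate W: σ_y = 47.16 MPa, ρ = 2210 kg/m³
  candidate P: σ_y = 33.90 MPa, ρ = 2410 kg/m³
  candidate C: σ_y = 935.0 MPa, ρ = 4469 kg/m³
  candidate J: σ_y = 1410 MPa, ρ = 7940 kg/m³
  candidate G: M = 8.63×10⁻³
  candidate H: M = 7.05×10⁻³
  candidate C: M = 6.84×10⁻³
  candidate J: M = 4.73×10⁻³
  candidate W: M = 3.11×10⁻³
  candidate P: M = 2.42×10⁻³
  candidate B: M = 2.11×10⁻³
Candidate G ranks first.

candidate G, M = 8.63×10⁻³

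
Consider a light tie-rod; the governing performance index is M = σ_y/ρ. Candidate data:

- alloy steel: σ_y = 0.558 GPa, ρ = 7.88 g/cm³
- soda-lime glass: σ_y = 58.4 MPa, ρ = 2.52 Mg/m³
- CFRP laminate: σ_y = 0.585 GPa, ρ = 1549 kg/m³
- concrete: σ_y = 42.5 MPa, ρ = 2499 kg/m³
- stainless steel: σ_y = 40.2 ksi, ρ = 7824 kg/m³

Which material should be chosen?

Putting every candidate on a common basis:
  alloy steel: σ_y = 558.0 MPa, ρ = 7880 kg/m³
  soda-lime glass: σ_y = 58.40 MPa, ρ = 2520 kg/m³
  CFRP laminate: σ_y = 585.0 MPa, ρ = 1549 kg/m³
  concrete: σ_y = 42.50 MPa, ρ = 2499 kg/m³
  stainless steel: σ_y = 277.2 MPa, ρ = 7824 kg/m³
  CFRP laminate: M = 378 kN·m/kg
  alloy steel: M = 70.8 kN·m/kg
  stainless steel: M = 35.4 kN·m/kg
  soda-lime glass: M = 23.2 kN·m/kg
  concrete: M = 17.0 kN·m/kg
CFRP laminate ranks first.

CFRP laminate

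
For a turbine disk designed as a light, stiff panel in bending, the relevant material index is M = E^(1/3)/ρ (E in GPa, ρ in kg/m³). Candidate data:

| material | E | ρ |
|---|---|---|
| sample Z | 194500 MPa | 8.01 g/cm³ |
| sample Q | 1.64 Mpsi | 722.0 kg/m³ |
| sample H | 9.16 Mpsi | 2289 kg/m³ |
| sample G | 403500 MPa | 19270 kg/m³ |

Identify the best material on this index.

Normalizing units and computing the index:
  sample Z: E = 194.5 GPa, ρ = 8010 kg/m³
  sample Q: E = 11.31 GPa, ρ = 722.0 kg/m³
  sample H: E = 63.16 GPa, ρ = 2289 kg/m³
  sample G: E = 403.5 GPa, ρ = 19270 kg/m³
  sample Q: M = 3.11×10⁻³
  sample H: M = 1.74×10⁻³
  sample Z: M = 0.723×10⁻³
  sample G: M = 0.383×10⁻³
The maximum is for sample Q.

sample Q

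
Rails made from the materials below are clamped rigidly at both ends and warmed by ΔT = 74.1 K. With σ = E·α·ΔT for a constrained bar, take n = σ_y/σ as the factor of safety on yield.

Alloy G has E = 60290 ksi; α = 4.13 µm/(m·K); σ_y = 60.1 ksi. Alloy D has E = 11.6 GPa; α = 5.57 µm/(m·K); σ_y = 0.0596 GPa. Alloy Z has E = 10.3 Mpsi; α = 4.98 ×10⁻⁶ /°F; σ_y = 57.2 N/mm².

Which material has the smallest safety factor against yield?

Converting E to GPa, α to ×10⁻⁶/K, σ_y to MPa, then σ and n for each:
  alloy G: E = 415.7, α = 4.13, σ_y = 414.4 → σ = 127 MPa, n = 3.26
  alloy D: E = 11.60, α = 5.57, σ_y = 59.60 → σ = 4.79 MPa, n = 12.4
  alloy Z: E = 71.02, α = 8.96, σ_y = 57.20 → σ = 47.2 MPa, n = 1.21
The minimum is alloy Z at n = 1.21.

alloy Z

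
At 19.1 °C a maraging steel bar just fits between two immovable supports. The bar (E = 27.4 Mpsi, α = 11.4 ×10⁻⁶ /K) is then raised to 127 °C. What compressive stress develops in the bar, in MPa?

232 MPa

E = 27.4 Mpsi = 188.9 GPa.
ΔT = 107.9 K. Constrained thermal stress σ = E·α·ΔT = 188.9×10³ MPa × 11.4×10⁻⁶ × 107.9 = 232 MPa (compressive).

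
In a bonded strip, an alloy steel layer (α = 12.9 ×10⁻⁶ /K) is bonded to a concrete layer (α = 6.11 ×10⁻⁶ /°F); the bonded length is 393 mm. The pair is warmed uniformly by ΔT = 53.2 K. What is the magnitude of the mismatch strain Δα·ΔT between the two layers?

concrete: α = 6.11×10⁻⁶/°F × 9/5 = 11.0×10⁻⁶/K.
Δα = |12.9 − 11.0|×10⁻⁶/K = 1.90×10⁻⁶/K.
Mismatch strain = Δα·ΔT = 1.90×10⁻⁶ × 53.2 = 1.01×10⁻⁴.

1.01×10⁻⁴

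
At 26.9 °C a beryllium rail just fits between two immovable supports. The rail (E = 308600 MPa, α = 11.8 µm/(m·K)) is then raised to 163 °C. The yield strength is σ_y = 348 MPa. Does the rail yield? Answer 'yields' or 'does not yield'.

yields

E = 308600 MPa = 308.6 GPa.
ΔT = 136.1 K. Constrained thermal stress σ = E·α·ΔT = 308.6×10³ MPa × 11.8×10⁻⁶ × 136.1 = 496 MPa (compressive).
Compare to σ_y = 348 MPa: σ ≥ σ_y, so it yields.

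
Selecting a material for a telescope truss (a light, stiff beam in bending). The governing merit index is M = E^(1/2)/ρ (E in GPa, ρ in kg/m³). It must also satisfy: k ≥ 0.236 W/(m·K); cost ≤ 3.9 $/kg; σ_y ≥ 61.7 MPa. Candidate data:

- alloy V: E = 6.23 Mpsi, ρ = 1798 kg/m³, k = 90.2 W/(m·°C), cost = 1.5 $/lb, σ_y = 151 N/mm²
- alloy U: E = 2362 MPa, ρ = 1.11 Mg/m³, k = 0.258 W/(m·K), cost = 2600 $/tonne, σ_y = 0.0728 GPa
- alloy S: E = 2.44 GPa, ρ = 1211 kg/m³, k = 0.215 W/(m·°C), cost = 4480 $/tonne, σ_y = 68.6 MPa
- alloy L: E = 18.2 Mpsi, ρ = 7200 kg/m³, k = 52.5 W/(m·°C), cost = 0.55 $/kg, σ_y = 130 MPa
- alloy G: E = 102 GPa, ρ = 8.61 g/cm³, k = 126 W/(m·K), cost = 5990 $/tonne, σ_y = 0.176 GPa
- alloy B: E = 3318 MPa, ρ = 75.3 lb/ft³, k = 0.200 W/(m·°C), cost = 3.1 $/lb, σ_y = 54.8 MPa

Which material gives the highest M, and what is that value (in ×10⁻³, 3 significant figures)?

alloy V, M = 3.65×10⁻³

Screen on constraints: k ≥ 0.236 W/(m·K); cost ≤ 3.9 $/kg; σ_y ≥ 61.7 MPa. Survivors: alloy V, alloy U, alloy L.
After converting to SI:
  alloy V: E = 42.95 GPa, ρ = 1798 kg/m³
  alloy U: E = 2.362 GPa, ρ = 1110 kg/m³
  alloy L: E = 125.5 GPa, ρ = 7200 kg/m³
  alloy V: M = 3.65×10⁻³
  alloy L: M = 1.56×10⁻³
  alloy U: M = 1.38×10⁻³
The maximum is for alloy V.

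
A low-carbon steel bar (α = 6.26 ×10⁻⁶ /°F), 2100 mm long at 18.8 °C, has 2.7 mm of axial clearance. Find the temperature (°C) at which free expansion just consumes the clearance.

α = 6.26×10⁻⁶/°F × 9/5 = 11.3×10⁻⁶/K.
α·L₀·ΔT = 2.7 mm ⇒ ΔT = 2.7 / (11.3×10⁻⁶ × 2100.0) = 114.1 K.
T = 18.8 + 114.1 = 132.9 °C.

133 °C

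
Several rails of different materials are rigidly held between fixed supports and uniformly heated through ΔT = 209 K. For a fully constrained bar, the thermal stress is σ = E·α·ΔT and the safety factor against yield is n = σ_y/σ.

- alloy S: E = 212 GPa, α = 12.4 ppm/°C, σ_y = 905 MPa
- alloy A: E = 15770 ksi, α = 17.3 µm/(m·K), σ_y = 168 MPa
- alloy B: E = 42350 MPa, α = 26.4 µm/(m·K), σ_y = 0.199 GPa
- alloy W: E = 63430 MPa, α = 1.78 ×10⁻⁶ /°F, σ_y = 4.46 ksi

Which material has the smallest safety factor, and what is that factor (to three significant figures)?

Converting E to GPa, α to ×10⁻⁶/K, σ_y to MPa, then σ and n for each:
  alloy S: E = 212.0, α = 12.4, σ_y = 905.0 → σ = 549 MPa, n = 1.65
  alloy A: E = 108.7, α = 17.3, σ_y = 168.0 → σ = 393 MPa, n = 0.427
  alloy B: E = 42.35, α = 26.4, σ_y = 199.0 → σ = 234 MPa, n = 0.852
  alloy W: E = 63.43, α = 3.20, σ_y = 30.75 → σ = 42.5 MPa, n = 0.724
Alloy A has the lowest safety factor, n = 0.427.

alloy A, n = 0.427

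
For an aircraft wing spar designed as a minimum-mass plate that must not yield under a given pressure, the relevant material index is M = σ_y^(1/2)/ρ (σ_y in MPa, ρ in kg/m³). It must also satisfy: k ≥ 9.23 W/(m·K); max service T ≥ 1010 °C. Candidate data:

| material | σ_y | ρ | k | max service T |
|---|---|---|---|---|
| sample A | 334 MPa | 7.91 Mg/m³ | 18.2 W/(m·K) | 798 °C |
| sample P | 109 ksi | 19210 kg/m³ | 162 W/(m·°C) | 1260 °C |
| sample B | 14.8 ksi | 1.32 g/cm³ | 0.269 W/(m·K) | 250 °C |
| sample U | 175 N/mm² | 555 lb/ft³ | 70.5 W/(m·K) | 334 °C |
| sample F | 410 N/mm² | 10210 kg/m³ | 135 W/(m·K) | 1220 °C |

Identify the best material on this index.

Screen on constraints: k ≥ 9.23 W/(m·K); max service T ≥ 1010 °C. Survivors: sample P, sample F.
Putting every candidate on a common basis:
  sample P: σ_y = 751.5 MPa, ρ = 19210 kg/m³
  sample F: σ_y = 410.0 MPa, ρ = 10210 kg/m³
  sample F: M = 1.98×10⁻³
  sample P: M = 1.43×10⁻³
Sample F has the largest M.

sample F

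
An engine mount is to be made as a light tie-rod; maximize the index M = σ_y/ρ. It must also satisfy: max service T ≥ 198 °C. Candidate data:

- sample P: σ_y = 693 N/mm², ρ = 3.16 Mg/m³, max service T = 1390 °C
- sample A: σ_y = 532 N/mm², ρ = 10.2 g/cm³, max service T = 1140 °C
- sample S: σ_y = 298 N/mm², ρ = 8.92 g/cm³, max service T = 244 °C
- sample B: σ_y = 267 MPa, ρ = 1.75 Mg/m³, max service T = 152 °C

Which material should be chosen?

sample P

Screen on constraints: max service T ≥ 198 °C. Survivors: sample P, sample A, sample S.
After converting to SI:
  sample P: σ_y = 693.0 MPa, ρ = 3160 kg/m³
  sample A: σ_y = 532.0 MPa, ρ = 10200 kg/m³
  sample S: σ_y = 298.0 MPa, ρ = 8920 kg/m³
  sample P: M = 219 kN·m/kg
  sample A: M = 52.2 kN·m/kg
  sample S: M = 33.4 kN·m/kg
Sample P has the largest M.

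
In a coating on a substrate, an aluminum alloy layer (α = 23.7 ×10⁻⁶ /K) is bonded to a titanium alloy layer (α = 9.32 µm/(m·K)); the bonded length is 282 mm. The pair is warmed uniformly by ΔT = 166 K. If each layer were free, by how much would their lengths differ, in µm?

673 µm

Δα = |23.7 − 9.32|×10⁻⁶/K = 14.4×10⁻⁶/K.
ΔL_mismatch = Δα·L·ΔT = 14.4×10⁻⁶ × 282.0 mm × 166.0 K = 673 µm.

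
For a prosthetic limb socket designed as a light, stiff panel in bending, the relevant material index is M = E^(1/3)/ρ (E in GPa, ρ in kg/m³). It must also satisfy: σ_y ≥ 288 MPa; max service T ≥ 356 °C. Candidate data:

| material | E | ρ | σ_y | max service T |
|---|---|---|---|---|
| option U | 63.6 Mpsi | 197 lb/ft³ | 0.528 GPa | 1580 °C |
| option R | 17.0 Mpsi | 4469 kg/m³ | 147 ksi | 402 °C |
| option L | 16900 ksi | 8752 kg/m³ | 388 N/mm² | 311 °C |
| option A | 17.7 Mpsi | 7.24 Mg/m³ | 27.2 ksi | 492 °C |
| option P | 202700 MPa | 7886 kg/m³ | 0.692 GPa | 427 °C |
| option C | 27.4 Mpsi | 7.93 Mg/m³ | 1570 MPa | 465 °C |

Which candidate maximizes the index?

option U

Screen on constraints: σ_y ≥ 288 MPa; max service T ≥ 356 °C. Survivors: option U, option R, option P, option C.
Convert each candidate to consistent units, then evaluate M:
  option U: E = 438.5 GPa, ρ = 3156 kg/m³
  option R: E = 117.2 GPa, ρ = 4469 kg/m³
  option P: E = 202.7 GPa, ρ = 7886 kg/m³
  option C: E = 188.9 GPa, ρ = 7930 kg/m³
  option U: M = 2.41×10⁻³
  option R: M = 1.10×10⁻³
  option P: M = 0.745×10⁻³
  option C: M = 0.724×10⁻³
Option U has the largest M.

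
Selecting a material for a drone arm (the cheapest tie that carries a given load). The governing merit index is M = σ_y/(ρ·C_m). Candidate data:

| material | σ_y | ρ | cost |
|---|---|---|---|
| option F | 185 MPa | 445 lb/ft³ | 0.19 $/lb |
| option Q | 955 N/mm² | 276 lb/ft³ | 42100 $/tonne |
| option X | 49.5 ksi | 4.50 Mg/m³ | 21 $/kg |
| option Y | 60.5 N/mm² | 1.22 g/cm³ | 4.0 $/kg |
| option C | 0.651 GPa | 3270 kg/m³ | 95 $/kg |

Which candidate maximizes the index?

Putting every candidate on a common basis:
  option F: σ_y = 185.0 MPa, ρ = 7128 kg/m³, cost = 0.4189 $/kg
  option Q: σ_y = 955.0 MPa, ρ = 4421 kg/m³, cost = 42.10 $/kg
  option X: σ_y = 341.3 MPa, ρ = 4500 kg/m³, cost = 21.00 $/kg
  option Y: σ_y = 60.50 MPa, ρ = 1220 kg/m³, cost = 4.000 $/kg
  option C: σ_y = 651.0 MPa, ρ = 3270 kg/m³, cost = 95.00 $/kg
  option F: M = 62.0 kN·m per $
  option Y: M = 12.4 kN·m per $
  option Q: M = 5.13 kN·m per $
  option X: M = 3.61 kN·m per $
  option C: M = 2.10 kN·m per $
Highest index: option F.

option F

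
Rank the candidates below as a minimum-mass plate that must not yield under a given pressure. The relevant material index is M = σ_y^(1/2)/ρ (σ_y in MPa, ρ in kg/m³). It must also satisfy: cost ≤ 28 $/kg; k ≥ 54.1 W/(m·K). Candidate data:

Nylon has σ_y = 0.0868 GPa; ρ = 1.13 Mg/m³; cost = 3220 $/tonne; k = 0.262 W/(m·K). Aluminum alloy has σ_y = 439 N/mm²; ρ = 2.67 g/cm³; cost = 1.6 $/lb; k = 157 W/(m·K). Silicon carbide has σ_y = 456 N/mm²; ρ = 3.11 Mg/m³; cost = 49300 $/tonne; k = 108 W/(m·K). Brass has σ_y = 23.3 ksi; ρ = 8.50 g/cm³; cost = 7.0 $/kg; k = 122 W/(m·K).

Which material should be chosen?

Screen on constraints: cost ≤ 28 $/kg; k ≥ 54.1 W/(m·K). Survivors: aluminum alloy, brass.
Putting every candidate on a common basis:
  aluminum alloy: σ_y = 439.0 MPa, ρ = 2670 kg/m³
  brass: σ_y = 160.6 MPa, ρ = 8500 kg/m³
  aluminum alloy: M = 7.85×10⁻³
  brass: M = 1.49×10⁻³
Highest index: aluminum alloy.

aluminum alloy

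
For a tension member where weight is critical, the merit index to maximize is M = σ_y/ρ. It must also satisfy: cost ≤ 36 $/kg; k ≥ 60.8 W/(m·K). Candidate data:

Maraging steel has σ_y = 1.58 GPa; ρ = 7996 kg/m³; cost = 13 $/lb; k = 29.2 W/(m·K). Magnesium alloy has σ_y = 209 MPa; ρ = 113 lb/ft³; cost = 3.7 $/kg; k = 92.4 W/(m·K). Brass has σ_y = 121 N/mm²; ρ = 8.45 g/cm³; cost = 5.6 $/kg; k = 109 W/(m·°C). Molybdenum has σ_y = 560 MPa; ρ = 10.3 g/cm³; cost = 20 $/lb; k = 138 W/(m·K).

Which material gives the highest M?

magnesium alloy

Screen on constraints: cost ≤ 36 $/kg; k ≥ 60.8 W/(m·K). Survivors: magnesium alloy, brass.
Convert each candidate to consistent units, then evaluate M:
  magnesium alloy: σ_y = 209.0 MPa, ρ = 1810 kg/m³
  brass: σ_y = 121.0 MPa, ρ = 8450 kg/m³
  magnesium alloy: M = 115 kN·m/kg
  brass: M = 14.3 kN·m/kg
Magnesium alloy has the largest M.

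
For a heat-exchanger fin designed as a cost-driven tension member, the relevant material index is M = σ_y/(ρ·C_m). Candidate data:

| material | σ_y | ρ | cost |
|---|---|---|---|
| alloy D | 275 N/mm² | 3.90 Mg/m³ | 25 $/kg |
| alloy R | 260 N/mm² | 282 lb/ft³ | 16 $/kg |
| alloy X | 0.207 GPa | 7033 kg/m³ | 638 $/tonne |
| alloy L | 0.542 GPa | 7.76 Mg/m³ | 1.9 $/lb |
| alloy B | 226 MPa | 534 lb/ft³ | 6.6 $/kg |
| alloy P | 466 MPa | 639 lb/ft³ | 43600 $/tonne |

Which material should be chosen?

alloy X

After converting to SI:
  alloy D: σ_y = 275.0 MPa, ρ = 3900 kg/m³, cost = 25.00 $/kg
  alloy R: σ_y = 260.0 MPa, ρ = 4517 kg/m³, cost = 16.00 $/kg
  alloy X: σ_y = 207.0 MPa, ρ = 7033 kg/m³, cost = 0.6380 $/kg
  alloy L: σ_y = 542.0 MPa, ρ = 7760 kg/m³, cost = 4.189 $/kg
  alloy B: σ_y = 226.0 MPa, ρ = 8554 kg/m³, cost = 6.600 $/kg
  alloy P: σ_y = 466.0 MPa, ρ = 10240 kg/m³, cost = 43.60 $/kg
  alloy X: M = 46.1 kN·m per $
  alloy L: M = 16.7 kN·m per $
  alloy B: M = 4.00 kN·m per $
  alloy R: M = 3.60 kN·m per $
  alloy D: M = 2.82 kN·m per $
  alloy P: M = 1.04 kN·m per $
The maximum is for alloy X.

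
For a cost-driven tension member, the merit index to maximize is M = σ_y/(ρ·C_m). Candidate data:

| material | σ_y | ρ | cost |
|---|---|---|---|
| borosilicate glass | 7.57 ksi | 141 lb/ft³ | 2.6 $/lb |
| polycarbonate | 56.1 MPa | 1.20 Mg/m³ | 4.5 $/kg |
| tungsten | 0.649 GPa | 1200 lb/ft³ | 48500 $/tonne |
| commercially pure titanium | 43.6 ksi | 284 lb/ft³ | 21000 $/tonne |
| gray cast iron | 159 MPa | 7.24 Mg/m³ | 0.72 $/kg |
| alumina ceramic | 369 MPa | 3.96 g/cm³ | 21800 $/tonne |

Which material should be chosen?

Convert each candidate to consistent units, then evaluate M:
  borosilicate glass: σ_y = 52.19 MPa, ρ = 2259 kg/m³, cost = 5.732 $/kg
  polycarbonate: σ_y = 56.10 MPa, ρ = 1200 kg/m³, cost = 4.500 $/kg
  tungsten: σ_y = 649.0 MPa, ρ = 19220 kg/m³, cost = 48.50 $/kg
  commercially pure titanium: σ_y = 300.6 MPa, ρ = 4549 kg/m³, cost = 21.00 $/kg
  gray cast iron: σ_y = 159.0 MPa, ρ = 7240 kg/m³, cost = 0.7200 $/kg
  alumina ceramic: σ_y = 369.0 MPa, ρ = 3960 kg/m³, cost = 21.80 $/kg
  gray cast iron: M = 30.5 kN·m per $
  polycarbonate: M = 10.4 kN·m per $
  alumina ceramic: M = 4.27 kN·m per $
  borosilicate glass: M = 4.03 kN·m per $
  commercially pure titanium: M = 3.15 kN·m per $
  tungsten: M = 0.696 kN·m per $
Gray cast iron ranks first.

gray cast iron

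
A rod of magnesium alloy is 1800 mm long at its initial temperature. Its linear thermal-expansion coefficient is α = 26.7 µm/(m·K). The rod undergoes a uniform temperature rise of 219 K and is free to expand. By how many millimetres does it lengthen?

10.5 mm

ΔL = α·L₀·ΔT = 26.7×10⁻⁶ × 1800 mm × 219.0 K = 10.5 mm.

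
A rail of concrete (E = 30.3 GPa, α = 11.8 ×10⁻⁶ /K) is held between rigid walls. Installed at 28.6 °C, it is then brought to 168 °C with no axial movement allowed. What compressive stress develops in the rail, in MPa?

49.8 MPa

ΔT = 139.4 K. Constrained thermal stress σ = E·α·ΔT = 30.30×10³ MPa × 11.8×10⁻⁶ × 139.4 = 49.8 MPa (compressive).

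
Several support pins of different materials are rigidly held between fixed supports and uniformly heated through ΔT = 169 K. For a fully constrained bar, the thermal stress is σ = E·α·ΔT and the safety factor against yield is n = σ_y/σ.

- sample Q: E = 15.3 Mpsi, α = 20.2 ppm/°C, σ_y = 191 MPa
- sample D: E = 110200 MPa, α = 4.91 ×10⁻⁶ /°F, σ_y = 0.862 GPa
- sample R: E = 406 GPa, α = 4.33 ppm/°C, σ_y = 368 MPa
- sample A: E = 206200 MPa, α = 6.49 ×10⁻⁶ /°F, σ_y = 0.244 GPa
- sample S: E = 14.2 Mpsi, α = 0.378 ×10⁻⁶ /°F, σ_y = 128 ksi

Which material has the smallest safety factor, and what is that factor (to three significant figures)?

With everything in SI (GPa, ×10⁻⁶/K, MPa):
  sample Q: E = 105.5, α = 20.2, σ_y = 191.0 → σ = 360 MPa, n = 0.530
  sample D: E = 110.2, α = 8.84, σ_y = 862.0 → σ = 165 MPa, n = 5.24
  sample R: E = 406.0, α = 4.33, σ_y = 368.0 → σ = 297 MPa, n = 1.24
  sample A: E = 206.2, α = 11.7, σ_y = 244.0 → σ = 407 MPa, n = 0.599
  sample S: E = 97.91, α = 0.680, σ_y = 882.5 → σ = 11.3 MPa, n = 78.4
Sample Q has the lowest safety factor, n = 0.530.

sample Q, n = 0.530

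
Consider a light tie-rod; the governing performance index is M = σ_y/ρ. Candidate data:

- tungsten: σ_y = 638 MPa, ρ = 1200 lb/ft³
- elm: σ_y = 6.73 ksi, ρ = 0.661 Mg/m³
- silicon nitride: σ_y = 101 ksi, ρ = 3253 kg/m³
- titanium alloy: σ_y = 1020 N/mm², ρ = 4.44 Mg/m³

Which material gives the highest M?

Putting every candidate on a common basis:
  tungsten: σ_y = 638.0 MPa, ρ = 19220 kg/m³
  elm: σ_y = 46.40 MPa, ρ = 661.0 kg/m³
  silicon nitride: σ_y = 696.4 MPa, ρ = 3253 kg/m³
  titanium alloy: σ_y = 1020 MPa, ρ = 4440 kg/m³
  titanium alloy: M = 230 kN·m/kg
  silicon nitride: M = 214 kN·m/kg
  elm: M = 70.2 kN·m/kg
  tungsten: M = 33.2 kN·m/kg
The maximum is for titanium alloy.

titanium alloy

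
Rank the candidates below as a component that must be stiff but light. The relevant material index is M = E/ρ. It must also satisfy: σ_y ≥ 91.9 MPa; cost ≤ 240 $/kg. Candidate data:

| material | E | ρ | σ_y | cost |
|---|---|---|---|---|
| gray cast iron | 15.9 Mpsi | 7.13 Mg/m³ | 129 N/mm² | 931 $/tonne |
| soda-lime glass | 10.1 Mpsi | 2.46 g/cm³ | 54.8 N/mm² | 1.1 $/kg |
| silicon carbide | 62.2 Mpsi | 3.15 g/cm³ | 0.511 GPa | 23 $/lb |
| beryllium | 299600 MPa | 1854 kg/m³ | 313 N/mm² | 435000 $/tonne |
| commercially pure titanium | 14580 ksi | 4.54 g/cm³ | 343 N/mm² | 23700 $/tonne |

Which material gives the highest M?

Screen on constraints: σ_y ≥ 91.9 MPa; cost ≤ 240 $/kg. Survivors: gray cast iron, silicon carbide, commercially pure titanium.
Normalizing units and computing the index:
  gray cast iron: E = 109.6 GPa, ρ = 7130 kg/m³
  silicon carbide: E = 428.9 GPa, ρ = 3150 kg/m³
  commercially pure titanium: E = 100.5 GPa, ρ = 4540 kg/m³
  silicon carbide: M = 136 MN·m/kg
  commercially pure titanium: M = 22.1 MN·m/kg
  gray cast iron: M = 15.4 MN·m/kg
Silicon carbide has the largest M.

silicon carbide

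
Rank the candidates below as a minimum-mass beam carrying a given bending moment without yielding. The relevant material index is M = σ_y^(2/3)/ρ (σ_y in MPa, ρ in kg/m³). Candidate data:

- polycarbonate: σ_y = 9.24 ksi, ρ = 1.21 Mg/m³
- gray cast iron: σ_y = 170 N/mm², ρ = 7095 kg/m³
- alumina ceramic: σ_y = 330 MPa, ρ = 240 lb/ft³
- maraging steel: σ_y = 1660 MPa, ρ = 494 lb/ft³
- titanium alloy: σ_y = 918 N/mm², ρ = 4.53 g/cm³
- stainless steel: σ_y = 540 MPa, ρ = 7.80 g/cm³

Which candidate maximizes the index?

titanium alloy

Normalizing units and computing the index:
  polycarbonate: σ_y = 63.71 MPa, ρ = 1210 kg/m³
  gray cast iron: σ_y = 170.0 MPa, ρ = 7095 kg/m³
  alumina ceramic: σ_y = 330.0 MPa, ρ = 3844 kg/m³
  maraging steel: σ_y = 1660 MPa, ρ = 7913 kg/m³
  titanium alloy: σ_y = 918.0 MPa, ρ = 4530 kg/m³
  stainless steel: σ_y = 540.0 MPa, ρ = 7800 kg/m³
  titanium alloy: M = 20.9×10⁻³
  maraging steel: M = 17.7×10⁻³
  polycarbonate: M = 13.2×10⁻³
  alumina ceramic: M = 12.4×10⁻³
  stainless steel: M = 8.50×10⁻³
  gray cast iron: M = 4.33×10⁻³
Highest index: titanium alloy.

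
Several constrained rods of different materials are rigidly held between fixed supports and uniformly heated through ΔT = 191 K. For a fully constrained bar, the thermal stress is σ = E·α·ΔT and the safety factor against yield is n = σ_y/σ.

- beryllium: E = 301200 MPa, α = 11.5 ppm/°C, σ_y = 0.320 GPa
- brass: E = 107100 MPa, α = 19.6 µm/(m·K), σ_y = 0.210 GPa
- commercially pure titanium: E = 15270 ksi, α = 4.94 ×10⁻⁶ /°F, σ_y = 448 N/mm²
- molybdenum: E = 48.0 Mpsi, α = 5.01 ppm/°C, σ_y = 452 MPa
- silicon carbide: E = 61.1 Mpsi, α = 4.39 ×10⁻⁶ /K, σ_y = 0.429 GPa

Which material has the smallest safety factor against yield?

beryllium

With everything in SI (GPa, ×10⁻⁶/K, MPa):
  beryllium: E = 301.2, α = 11.5, σ_y = 320.0 → σ = 662 MPa, n = 0.484
  brass: E = 107.1, α = 19.6, σ_y = 210.0 → σ = 401 MPa, n = 0.524
  commercially pure titanium: E = 105.3, α = 8.89, σ_y = 448.0 → σ = 179 MPa, n = 2.51
  molybdenum: E = 330.9, α = 5.01, σ_y = 452.0 → σ = 317 MPa, n = 1.43
  silicon carbide: E = 421.3, α = 4.39, σ_y = 429.0 → σ = 353 MPa, n = 1.21
Smallest n: beryllium with n = 0.484.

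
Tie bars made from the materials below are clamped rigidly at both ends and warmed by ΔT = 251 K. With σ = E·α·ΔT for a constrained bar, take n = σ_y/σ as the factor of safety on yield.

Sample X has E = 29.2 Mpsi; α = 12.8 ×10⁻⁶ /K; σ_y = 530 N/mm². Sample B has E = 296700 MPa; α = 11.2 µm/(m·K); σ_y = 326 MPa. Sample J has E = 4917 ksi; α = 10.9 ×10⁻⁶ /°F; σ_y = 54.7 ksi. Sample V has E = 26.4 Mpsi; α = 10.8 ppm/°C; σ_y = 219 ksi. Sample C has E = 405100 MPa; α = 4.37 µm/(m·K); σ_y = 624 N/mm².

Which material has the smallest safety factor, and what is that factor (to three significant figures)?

Per material, after unit conversion:
  sample X: E = 201.3, α = 12.8, σ_y = 530.0 → σ = 647 MPa, n = 0.819
  sample B: E = 296.7, α = 11.2, σ_y = 326.0 → σ = 834 MPa, n = 0.391
  sample J: E = 33.90, α = 19.6, σ_y = 377.1 → σ = 167 MPa, n = 2.26
  sample V: E = 182.0, α = 10.8, σ_y = 1510 → σ = 493 MPa, n = 3.06
  sample C: E = 405.1, α = 4.37, σ_y = 624.0 → σ = 444 MPa, n = 1.40
The minimum is sample B at n = 0.391.

sample B, n = 0.391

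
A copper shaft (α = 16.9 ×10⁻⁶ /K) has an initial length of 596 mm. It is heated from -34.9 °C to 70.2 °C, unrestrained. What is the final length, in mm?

597.06 mm

ΔT = 70.2 − (-34.9) = 105.1 K.
ΔL = α·L₀·ΔT = 16.9×10⁻⁶ × 596 mm × 105.1 K = 1.06 mm.
L = L₀ + ΔL = 596 + 1.06 = 597.06 mm.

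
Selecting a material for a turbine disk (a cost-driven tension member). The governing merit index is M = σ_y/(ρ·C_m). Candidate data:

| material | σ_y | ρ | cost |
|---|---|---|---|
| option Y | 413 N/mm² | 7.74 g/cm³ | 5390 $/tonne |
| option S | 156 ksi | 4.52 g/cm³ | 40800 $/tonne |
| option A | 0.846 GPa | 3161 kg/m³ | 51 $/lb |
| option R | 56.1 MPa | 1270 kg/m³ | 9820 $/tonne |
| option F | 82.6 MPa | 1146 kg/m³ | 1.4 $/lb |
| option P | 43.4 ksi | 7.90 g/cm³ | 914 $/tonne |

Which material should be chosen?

Putting every candidate on a common basis:
  option Y: σ_y = 413.0 MPa, ρ = 7740 kg/m³, cost = 5.390 $/kg
  option S: σ_y = 1076 MPa, ρ = 4520 kg/m³, cost = 40.80 $/kg
  option A: σ_y = 846.0 MPa, ρ = 3161 kg/m³, cost = 112.4 $/kg
  option R: σ_y = 56.10 MPa, ρ = 1270 kg/m³, cost = 9.820 $/kg
  option F: σ_y = 82.60 MPa, ρ = 1146 kg/m³, cost = 3.086 $/kg
  option P: σ_y = 299.2 MPa, ρ = 7900 kg/m³, cost = 0.9140 $/kg
  option P: M = 41.4 kN·m per $
  option F: M = 23.4 kN·m per $
  option Y: M = 9.90 kN·m per $
  option S: M = 5.83 kN·m per $
  option R: M = 4.50 kN·m per $
  option A: M = 2.38 kN·m per $
Option P ranks first.

option P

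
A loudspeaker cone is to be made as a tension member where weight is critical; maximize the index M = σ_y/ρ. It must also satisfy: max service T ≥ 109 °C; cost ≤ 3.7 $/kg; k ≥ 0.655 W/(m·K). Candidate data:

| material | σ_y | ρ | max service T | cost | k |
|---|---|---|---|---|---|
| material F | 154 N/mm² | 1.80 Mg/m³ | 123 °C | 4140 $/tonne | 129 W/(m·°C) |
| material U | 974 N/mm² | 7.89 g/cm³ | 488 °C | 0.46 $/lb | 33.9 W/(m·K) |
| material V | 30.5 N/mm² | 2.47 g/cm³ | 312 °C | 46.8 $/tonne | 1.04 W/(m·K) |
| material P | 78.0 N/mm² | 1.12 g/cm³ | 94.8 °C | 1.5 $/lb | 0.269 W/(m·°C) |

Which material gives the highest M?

Screen on constraints: max service T ≥ 109 °C; cost ≤ 3.7 $/kg; k ≥ 0.655 W/(m·K). Survivors: material U, material V.
After converting to SI:
  material U: σ_y = 974.0 MPa, ρ = 7890 kg/m³
  material V: σ_y = 30.50 MPa, ρ = 2470 kg/m³
  material U: M = 123 kN·m/kg
  material V: M = 12.3 kN·m/kg
Material U has the largest M.

material U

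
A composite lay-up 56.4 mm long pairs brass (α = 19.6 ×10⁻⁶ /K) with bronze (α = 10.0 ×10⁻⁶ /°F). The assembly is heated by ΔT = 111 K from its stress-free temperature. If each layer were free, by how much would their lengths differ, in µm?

10.0 µm

bronze: α = 10.0×10⁻⁶/°F × 9/5 = 18.0×10⁻⁶/K.
Δα = |19.6 − 18.0|×10⁻⁶/K = 1.60×10⁻⁶/K.
ΔL_mismatch = Δα·L·ΔT = 1.60×10⁻⁶ × 56.4 mm × 111.0 K = 10.0 µm.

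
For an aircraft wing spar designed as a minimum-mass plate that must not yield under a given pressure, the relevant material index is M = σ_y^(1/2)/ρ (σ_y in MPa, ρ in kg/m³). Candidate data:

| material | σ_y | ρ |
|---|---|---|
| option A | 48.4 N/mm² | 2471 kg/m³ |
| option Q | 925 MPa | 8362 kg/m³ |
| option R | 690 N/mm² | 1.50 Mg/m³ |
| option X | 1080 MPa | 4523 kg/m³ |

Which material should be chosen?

After converting to SI:
  option A: σ_y = 48.40 MPa, ρ = 2471 kg/m³
  option Q: σ_y = 925.0 MPa, ρ = 8362 kg/m³
  option R: σ_y = 690.0 MPa, ρ = 1500 kg/m³
  option X: σ_y = 1080 MPa, ρ = 4523 kg/m³
  option R: M = 17.5×10⁻³
  option X: M = 7.27×10⁻³
  option Q: M = 3.64×10⁻³
  option A: M = 2.82×10⁻³
Option R has the largest M.

option R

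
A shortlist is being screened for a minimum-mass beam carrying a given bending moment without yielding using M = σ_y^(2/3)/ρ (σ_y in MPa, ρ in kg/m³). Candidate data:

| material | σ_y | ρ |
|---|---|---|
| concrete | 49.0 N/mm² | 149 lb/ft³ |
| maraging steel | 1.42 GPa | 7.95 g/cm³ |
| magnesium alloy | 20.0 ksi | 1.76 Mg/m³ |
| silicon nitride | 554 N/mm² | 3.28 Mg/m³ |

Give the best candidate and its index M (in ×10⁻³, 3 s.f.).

Convert each candidate to consistent units, then evaluate M:
  concrete: σ_y = 49.00 MPa, ρ = 2387 kg/m³
  maraging steel: σ_y = 1420 MPa, ρ = 7950 kg/m³
  magnesium alloy: σ_y = 137.9 MPa, ρ = 1760 kg/m³
  silicon nitride: σ_y = 554.0 MPa, ρ = 3280 kg/m³
  silicon nitride: M = 20.6×10⁻³
  maraging steel: M = 15.9×10⁻³
  magnesium alloy: M = 15.2×10⁻³
  concrete: M = 5.61×10⁻³
Silicon nitride ranks first.

silicon nitride, M = 20.6×10⁻³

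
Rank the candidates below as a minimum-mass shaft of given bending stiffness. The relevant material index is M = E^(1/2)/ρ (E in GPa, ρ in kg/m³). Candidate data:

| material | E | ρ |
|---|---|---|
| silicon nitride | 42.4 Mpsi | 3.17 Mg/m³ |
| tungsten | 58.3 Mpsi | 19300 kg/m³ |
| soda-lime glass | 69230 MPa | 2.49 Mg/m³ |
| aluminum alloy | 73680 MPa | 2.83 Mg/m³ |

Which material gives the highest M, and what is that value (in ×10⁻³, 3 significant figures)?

silicon nitride, M = 5.39×10⁻³

In SI units:
  silicon nitride: E = 292.3 GPa, ρ = 3170 kg/m³
  tungsten: E = 402.0 GPa, ρ = 19300 kg/m³
  soda-lime glass: E = 69.23 GPa, ρ = 2490 kg/m³
  aluminum alloy: E = 73.68 GPa, ρ = 2830 kg/m³
  silicon nitride: M = 5.39×10⁻³
  soda-lime glass: M = 3.34×10⁻³
  aluminum alloy: M = 3.03×10⁻³
  tungsten: M = 1.04×10⁻³
The maximum is for silicon nitride.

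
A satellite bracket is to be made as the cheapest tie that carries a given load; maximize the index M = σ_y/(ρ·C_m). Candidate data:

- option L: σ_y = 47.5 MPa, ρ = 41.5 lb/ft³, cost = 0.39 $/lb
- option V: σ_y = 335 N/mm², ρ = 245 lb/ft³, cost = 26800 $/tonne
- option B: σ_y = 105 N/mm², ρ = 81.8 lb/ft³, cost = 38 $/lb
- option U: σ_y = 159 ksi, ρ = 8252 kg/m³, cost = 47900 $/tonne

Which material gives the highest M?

option L

Putting every candidate on a common basis:
  option L: σ_y = 47.50 MPa, ρ = 664.8 kg/m³, cost = 0.8598 $/kg
  option V: σ_y = 335.0 MPa, ρ = 3925 kg/m³, cost = 26.80 $/kg
  option B: σ_y = 105.0 MPa, ρ = 1310 kg/m³, cost = 83.77 $/kg
  option U: σ_y = 1096 MPa, ρ = 8252 kg/m³, cost = 47.90 $/kg
  option L: M = 83.1 kN·m per $
  option V: M = 3.19 kN·m per $
  option U: M = 2.77 kN·m per $
  option B: M = 0.957 kN·m per $
The maximum is for option L.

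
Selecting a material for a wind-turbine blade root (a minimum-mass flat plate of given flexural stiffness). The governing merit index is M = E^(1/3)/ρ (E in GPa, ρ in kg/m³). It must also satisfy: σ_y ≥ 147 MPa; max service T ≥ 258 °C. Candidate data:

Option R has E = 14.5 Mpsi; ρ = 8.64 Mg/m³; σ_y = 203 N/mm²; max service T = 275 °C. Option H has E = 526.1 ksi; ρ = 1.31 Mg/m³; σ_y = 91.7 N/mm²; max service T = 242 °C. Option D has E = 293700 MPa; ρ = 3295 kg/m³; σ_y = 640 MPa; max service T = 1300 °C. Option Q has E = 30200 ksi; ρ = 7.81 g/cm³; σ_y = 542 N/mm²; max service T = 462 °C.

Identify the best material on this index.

Screen on constraints: σ_y ≥ 147 MPa; max service T ≥ 258 °C. Survivors: option R, option D, option Q.
Putting every candidate on a common basis:
  option R: E = 99.97 GPa, ρ = 8640 kg/m³
  option D: E = 293.7 GPa, ρ = 3295 kg/m³
  option Q: E = 208.2 GPa, ρ = 7810 kg/m³
  option D: M = 2.02×10⁻³
  option Q: M = 0.759×10⁻³
  option R: M = 0.537×10⁻³
Option D has the largest M.

option D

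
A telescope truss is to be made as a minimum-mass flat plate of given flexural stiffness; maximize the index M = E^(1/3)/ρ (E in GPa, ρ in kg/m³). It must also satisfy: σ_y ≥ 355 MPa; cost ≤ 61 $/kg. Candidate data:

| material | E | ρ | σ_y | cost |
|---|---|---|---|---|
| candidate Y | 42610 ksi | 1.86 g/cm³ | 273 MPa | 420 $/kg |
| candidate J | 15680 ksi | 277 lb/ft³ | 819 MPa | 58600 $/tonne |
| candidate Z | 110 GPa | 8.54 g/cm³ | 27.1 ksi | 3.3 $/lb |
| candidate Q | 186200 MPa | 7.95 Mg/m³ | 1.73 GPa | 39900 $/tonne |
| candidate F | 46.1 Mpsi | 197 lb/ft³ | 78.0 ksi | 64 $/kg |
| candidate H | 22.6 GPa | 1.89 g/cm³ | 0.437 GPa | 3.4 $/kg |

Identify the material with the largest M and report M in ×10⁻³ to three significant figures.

Screen on constraints: σ_y ≥ 355 MPa; cost ≤ 61 $/kg. Survivors: candidate J, candidate Q, candidate H.
Convert each candidate to consistent units, then evaluate M:
  candidate J: E = 108.1 GPa, ρ = 4437 kg/m³
  candidate Q: E = 186.2 GPa, ρ = 7950 kg/m³
  candidate H: E = 22.60 GPa, ρ = 1890 kg/m³
  candidate H: M = 1.50×10⁻³
  candidate J: M = 1.07×10⁻³
  candidate Q: M = 0.718×10⁻³
Candidate H has the largest M.

candidate H, M = 1.50×10⁻³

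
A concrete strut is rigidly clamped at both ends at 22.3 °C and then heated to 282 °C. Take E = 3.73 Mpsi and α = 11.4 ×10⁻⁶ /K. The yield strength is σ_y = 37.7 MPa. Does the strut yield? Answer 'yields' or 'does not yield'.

yields

E = 3.73 Mpsi = 25.72 GPa.
ΔT = 259.7 K. Constrained thermal stress σ = E·α·ΔT = 25.72×10³ MPa × 11.4×10⁻⁶ × 259.7 = 76.1 MPa (compressive).
Compare to σ_y = 37.7 MPa: σ ≥ σ_y, so it yields.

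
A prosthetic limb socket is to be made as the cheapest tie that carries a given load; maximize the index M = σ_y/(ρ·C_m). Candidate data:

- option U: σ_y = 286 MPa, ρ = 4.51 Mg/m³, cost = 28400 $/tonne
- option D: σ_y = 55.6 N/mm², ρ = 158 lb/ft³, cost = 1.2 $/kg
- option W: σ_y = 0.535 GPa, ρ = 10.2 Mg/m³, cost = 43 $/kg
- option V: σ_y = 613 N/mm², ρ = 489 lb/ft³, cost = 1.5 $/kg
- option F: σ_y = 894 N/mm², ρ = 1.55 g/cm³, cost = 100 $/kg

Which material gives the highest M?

option V

After converting to SI:
  option U: σ_y = 286.0 MPa, ρ = 4510 kg/m³, cost = 28.40 $/kg
  option D: σ_y = 55.60 MPa, ρ = 2531 kg/m³, cost = 1.200 $/kg
  option W: σ_y = 535.0 MPa, ρ = 10200 kg/m³, cost = 43.00 $/kg
  option V: σ_y = 613.0 MPa, ρ = 7833 kg/m³, cost = 1.500 $/kg
  option F: σ_y = 894.0 MPa, ρ = 1550 kg/m³, cost = 100.0 $/kg
  option V: M = 52.2 kN·m per $
  option D: M = 18.3 kN·m per $
  option F: M = 5.77 kN·m per $
  option U: M = 2.23 kN·m per $
  option W: M = 1.22 kN·m per $
Highest index: option V.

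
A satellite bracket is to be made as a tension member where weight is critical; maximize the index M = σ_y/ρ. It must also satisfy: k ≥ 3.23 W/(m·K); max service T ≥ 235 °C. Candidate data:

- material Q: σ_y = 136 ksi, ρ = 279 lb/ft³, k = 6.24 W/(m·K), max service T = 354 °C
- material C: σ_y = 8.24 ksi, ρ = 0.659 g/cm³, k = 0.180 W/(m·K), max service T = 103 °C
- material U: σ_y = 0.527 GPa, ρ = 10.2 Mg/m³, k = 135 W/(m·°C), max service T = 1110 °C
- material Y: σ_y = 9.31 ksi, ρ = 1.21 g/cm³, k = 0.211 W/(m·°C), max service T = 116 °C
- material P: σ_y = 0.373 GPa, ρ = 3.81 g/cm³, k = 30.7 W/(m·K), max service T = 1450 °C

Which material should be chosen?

material Q

Screen on constraints: k ≥ 3.23 W/(m·K); max service T ≥ 235 °C. Survivors: material Q, material U, material P.
After converting to SI:
  material Q: σ_y = 937.7 MPa, ρ = 4469 kg/m³
  material U: σ_y = 527.0 MPa, ρ = 10200 kg/m³
  material P: σ_y = 373.0 MPa, ρ = 3810 kg/m³
  material Q: M = 210 kN·m/kg
  material P: M = 97.9 kN·m/kg
  material U: M = 51.7 kN·m/kg
Material Q has the largest M.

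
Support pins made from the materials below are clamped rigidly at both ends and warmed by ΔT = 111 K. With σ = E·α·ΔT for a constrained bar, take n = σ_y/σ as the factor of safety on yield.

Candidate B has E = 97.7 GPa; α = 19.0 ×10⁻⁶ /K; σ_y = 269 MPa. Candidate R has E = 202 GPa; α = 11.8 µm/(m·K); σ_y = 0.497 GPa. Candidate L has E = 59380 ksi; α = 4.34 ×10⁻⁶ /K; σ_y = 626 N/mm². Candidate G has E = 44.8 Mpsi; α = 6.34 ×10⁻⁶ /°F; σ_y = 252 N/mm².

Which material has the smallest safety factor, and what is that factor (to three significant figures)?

candidate G, n = 0.644

In consistent units (E in GPa, α in ×10⁻⁶/K, σ_y in MPa):
  candidate B: E = 97.70, α = 19.0, σ_y = 269.0 → σ = 206 MPa, n = 1.31
  candidate R: E = 202.0, α = 11.8, σ_y = 497.0 → σ = 265 MPa, n = 1.88
  candidate L: E = 409.4, α = 4.34, σ_y = 626.0 → σ = 197 MPa, n = 3.17
  candidate G: E = 308.9, α = 11.4, σ_y = 252.0 → σ = 391 MPa, n = 0.644
Candidate G has the lowest safety factor, n = 0.644.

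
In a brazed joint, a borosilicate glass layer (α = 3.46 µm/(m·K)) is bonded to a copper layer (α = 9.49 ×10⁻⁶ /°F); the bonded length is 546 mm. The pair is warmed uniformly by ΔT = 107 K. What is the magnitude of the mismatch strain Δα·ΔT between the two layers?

copper: α = 9.49×10⁻⁶/°F × 9/5 = 17.1×10⁻⁶/K.
Δα = |3.46 − 17.1|×10⁻⁶/K = 13.6×10⁻⁶/K.
Mismatch strain = Δα·ΔT = 13.6×10⁻⁶ × 107.0 = 1.46×10⁻³.

1.46×10⁻³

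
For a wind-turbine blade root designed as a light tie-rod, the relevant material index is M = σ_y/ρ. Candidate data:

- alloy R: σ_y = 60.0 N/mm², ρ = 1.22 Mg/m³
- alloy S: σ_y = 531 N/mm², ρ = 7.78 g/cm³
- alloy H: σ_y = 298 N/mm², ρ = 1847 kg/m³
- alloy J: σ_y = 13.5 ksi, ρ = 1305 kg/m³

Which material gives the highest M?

Normalizing units and computing the index:
  alloy R: σ_y = 60.00 MPa, ρ = 1220 kg/m³
  alloy S: σ_y = 531.0 MPa, ρ = 7780 kg/m³
  alloy H: σ_y = 298.0 MPa, ρ = 1847 kg/m³
  alloy J: σ_y = 93.08 MPa, ρ = 1305 kg/m³
  alloy H: M = 161 kN·m/kg
  alloy J: M = 71.3 kN·m/kg
  alloy S: M = 68.3 kN·m/kg
  alloy R: M = 49.2 kN·m/kg
Highest index: alloy H.

alloy H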